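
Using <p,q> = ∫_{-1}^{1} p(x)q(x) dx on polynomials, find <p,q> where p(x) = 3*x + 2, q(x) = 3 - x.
<p,q> = 10

Expand the product: p(x)·q(x) = -3*x^2 + 7*x + 6.
∫_{-1}^{1} of each monomial x^k gives [2/(k+1) if k even, 0 if k odd]. Integrating term-by-term (or equivalently evaluating the antiderivative F(x) = -x^3 + 7*x^2/2 + 6*x at the endpoints):
  F(1) − F(−1) = 17/2 − (-3/2) = 10.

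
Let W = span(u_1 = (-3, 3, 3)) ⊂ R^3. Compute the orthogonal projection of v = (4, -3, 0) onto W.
proj_W(v) = (7/3, -7/3, -7/3)

Set up U = [u_1 | ... | u_1] ∈ R^(3×1). The projector onto W = col(U) is P = U (U^T U)^(-1) U^T.
Compute U^T U =
  [27],
and U^T v = (-21).
Solve U^T U · c = U^T v for the coefficients: c = (-7/9). The projection is proj_W(v) = U c.
Check: (v - proj_W(v)) · u_1 = 0  (should be 0).
Result: proj_W(v) = (7/3, -7/3, -7/3).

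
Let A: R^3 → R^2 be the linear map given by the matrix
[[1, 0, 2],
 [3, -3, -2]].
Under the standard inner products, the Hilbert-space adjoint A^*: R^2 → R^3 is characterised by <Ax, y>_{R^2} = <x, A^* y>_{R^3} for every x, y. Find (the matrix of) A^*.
A^* = A^T =
[[1, 3],
 [0, -3],
 [2, -2]]

For real matrices with standard dot products, the defining identity <Ax, y> = <x, A^* y> gives (Ax)^T y = x^T (A^*) y, i.e. x^T A^T y = x^T (A^*) y. Since this holds for all x, y, we must have A^* = A^T. Therefore
A^* =
[[1, 3],
 [0, -3],
 [2, -2]].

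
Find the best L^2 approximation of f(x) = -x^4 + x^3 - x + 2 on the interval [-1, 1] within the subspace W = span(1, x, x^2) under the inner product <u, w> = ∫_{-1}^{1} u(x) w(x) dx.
g(x) = -6*x^2/7 - 2*x/5 + 73/35

The best approximation g ∈ W is the orthogonal projection of f onto W. Writing g = a_0 + a_1 x + a_2 x^2, the coefficients solve the normal equations G · a = b where
  G_{ij} = <φ_i, φ_j> and b_i = <f, φ_i>, with φ_0 = 1, φ_1 = x, φ_2 = x^2.
G =
  [2, 0, 2/3]
  [0, 2/3, 0]
  [2/3, 0, 2/5],
b = (18/5, -4/15, 22/21).
Solving gives a_0 = 73/35, a_1 = -2/5, a_2 = -6/7, so
  g(x) = -6*x^2/7 - 2*x/5 + 73/35.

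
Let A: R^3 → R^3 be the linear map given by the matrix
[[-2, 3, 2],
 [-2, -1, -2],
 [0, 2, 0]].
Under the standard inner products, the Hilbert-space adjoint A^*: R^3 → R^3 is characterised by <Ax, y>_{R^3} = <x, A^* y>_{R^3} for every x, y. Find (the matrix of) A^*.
A^* = A^T =
[[-2, -2, 0],
 [3, -1, 2],
 [2, -2, 0]]

For real matrices with standard dot products, the defining identity <Ax, y> = <x, A^* y> gives (Ax)^T y = x^T (A^*) y, i.e. x^T A^T y = x^T (A^*) y. Since this holds for all x, y, we must have A^* = A^T. Therefore
A^* =
[[-2, -2, 0],
 [3, -1, 2],
 [2, -2, 0]].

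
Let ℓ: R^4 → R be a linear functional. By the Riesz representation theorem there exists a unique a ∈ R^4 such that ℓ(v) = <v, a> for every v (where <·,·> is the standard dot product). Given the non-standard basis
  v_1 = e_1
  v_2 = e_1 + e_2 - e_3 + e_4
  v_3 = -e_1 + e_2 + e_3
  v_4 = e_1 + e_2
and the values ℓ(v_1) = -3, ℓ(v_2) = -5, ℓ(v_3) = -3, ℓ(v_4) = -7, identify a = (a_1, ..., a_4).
a = (-3, -4, -2, 0)

Write a = (a_1, ..., a_4) in the standard basis. For each basis vector v_i, ℓ(v_i) = <v_i, a> is a linear equation in the a_j's. Collect the n equations into a matrix system V a = ℓ, where row i of V is v_i (expressed in the standard basis). Since V is invertible (lower-triangular with 1s on the diagonal, up to permutation), solve by back-substitution:
  V =
[[1, 0, 0, 0],
 [1, 1, -1, 1],
 [-1, 1, 1, 0],
 [1, 1, 0, 0]]
  V a = (-3, -5, -3, -7)
Solving gives a = (-3, -4, -2, 0).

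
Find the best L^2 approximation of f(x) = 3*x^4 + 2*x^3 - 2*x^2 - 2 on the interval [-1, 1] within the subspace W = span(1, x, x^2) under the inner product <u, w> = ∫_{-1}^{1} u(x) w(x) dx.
g(x) = 4*x^2/7 + 6*x/5 - 79/35

The best approximation g ∈ W is the orthogonal projection of f onto W. Writing g = a_0 + a_1 x + a_2 x^2, the coefficients solve the normal equations G · a = b where
  G_{ij} = <φ_i, φ_j> and b_i = <f, φ_i>, with φ_0 = 1, φ_1 = x, φ_2 = x^2.
G =
  [2, 0, 2/3]
  [0, 2/3, 0]
  [2/3, 0, 2/5],
b = (-62/15, 4/5, -134/105).
Solving gives a_0 = -79/35, a_1 = 6/5, a_2 = 4/7, so
  g(x) = 4*x^2/7 + 6*x/5 - 79/35.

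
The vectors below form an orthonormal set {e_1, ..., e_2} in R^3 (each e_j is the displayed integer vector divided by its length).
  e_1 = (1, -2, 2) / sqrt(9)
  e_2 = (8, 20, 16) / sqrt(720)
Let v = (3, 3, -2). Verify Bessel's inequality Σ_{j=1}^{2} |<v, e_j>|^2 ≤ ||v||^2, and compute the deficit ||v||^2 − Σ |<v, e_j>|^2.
Σ |<v, e_j>|^2 = 46/5; ||v||^2 = 22; deficit = 64/5

Write each e_j = u_j / sqrt(<u_j, u_j>) where u_j is the displayed integer vector. Then <v, e_j> = <v, u_j> / sqrt(<u_j, u_j>), so |<v, e_j>|^2 = <v, u_j>^2 / <u_j, u_j>.
Coefficients: <v, e_1> = -7/sqrt(9), <v, e_2> = 52/sqrt(720).
Square and sum: Σ |<v, e_j>|^2 = 46/5.
Compute ||v||^2 = v·v = 22.
Deficit = 22 − 46/5 = 64/5 ≥ 0, confirming Bessel's inequality. (The deficit equals ||v − Σ <v,e_j> e_j||^2, the squared distance from v to span{e_j}.)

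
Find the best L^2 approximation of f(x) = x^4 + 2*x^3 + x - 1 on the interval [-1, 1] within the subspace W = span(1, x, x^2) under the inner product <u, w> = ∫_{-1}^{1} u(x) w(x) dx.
g(x) = 6*x^2/7 + 11*x/5 - 38/35

The best approximation g ∈ W is the orthogonal projection of f onto W. Writing g = a_0 + a_1 x + a_2 x^2, the coefficients solve the normal equations G · a = b where
  G_{ij} = <φ_i, φ_j> and b_i = <f, φ_i>, with φ_0 = 1, φ_1 = x, φ_2 = x^2.
G =
  [2, 0, 2/3]
  [0, 2/3, 0]
  [2/3, 0, 2/5],
b = (-8/5, 22/15, -8/21).
Solving gives a_0 = -38/35, a_1 = 11/5, a_2 = 6/7, so
  g(x) = 6*x^2/7 + 11*x/5 - 38/35.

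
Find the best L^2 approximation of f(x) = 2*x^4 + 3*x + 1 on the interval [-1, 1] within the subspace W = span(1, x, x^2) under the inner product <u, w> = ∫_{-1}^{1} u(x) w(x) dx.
g(x) = 12*x^2/7 + 3*x + 29/35

The best approximation g ∈ W is the orthogonal projection of f onto W. Writing g = a_0 + a_1 x + a_2 x^2, the coefficients solve the normal equations G · a = b where
  G_{ij} = <φ_i, φ_j> and b_i = <f, φ_i>, with φ_0 = 1, φ_1 = x, φ_2 = x^2.
G =
  [2, 0, 2/3]
  [0, 2/3, 0]
  [2/3, 0, 2/5],
b = (14/5, 2, 26/21).
Solving gives a_0 = 29/35, a_1 = 3, a_2 = 12/7, so
  g(x) = 12*x^2/7 + 3*x + 29/35.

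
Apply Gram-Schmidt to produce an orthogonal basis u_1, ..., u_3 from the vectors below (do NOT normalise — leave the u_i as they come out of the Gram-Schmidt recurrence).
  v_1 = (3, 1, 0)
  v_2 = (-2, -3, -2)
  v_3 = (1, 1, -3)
Orthogonal basis:
  u_1 = (3, 1, 0)
  u_2 = (7/10, -21/10, -2)
  u_3 = (-50/89, 150/89, -175/89)

Apply the Gram-Schmidt recurrence
  u_1 = v_1
  u_i = v_i − Σ_{j<i} ((v_i · u_j) / (u_j · u_j)) · u_j.

Step by step this gives:
  u_1 = (3, 1, 0)
  u_2 = (7/10, -21/10, -2)
  u_3 = (-50/89, 150/89, -175/89)

Orthogonality check:
  u_2 · u_1 = 0 (should be 0)
  u_3 · u_1 = 0 (should be 0)
  u_3 · u_2 = 0 (should be 0)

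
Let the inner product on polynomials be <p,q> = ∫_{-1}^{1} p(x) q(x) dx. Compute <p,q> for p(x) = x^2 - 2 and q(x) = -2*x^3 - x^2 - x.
<p,q> = 14/15

Expand the product: p(x)·q(x) = -2*x^5 - x^4 + 3*x^3 + 2*x^2 + 2*x.
∫_{-1}^{1} of each monomial x^k gives [2/(k+1) if k even, 0 if k odd]. Integrating term-by-term (or equivalently evaluating the antiderivative F(x) = -x^6/3 - x^5/5 + 3*x^4/4 + 2*x^3/3 + x^2 at the endpoints):
  F(1) − F(−1) = 113/60 − (19/20) = 14/15.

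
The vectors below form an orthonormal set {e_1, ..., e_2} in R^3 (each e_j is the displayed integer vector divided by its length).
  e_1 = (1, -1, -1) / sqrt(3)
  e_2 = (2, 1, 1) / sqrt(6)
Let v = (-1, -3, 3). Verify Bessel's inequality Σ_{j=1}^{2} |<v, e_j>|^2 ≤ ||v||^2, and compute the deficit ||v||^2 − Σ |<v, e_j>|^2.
Σ |<v, e_j>|^2 = 1; ||v||^2 = 19; deficit = 18

Write each e_j = u_j / sqrt(<u_j, u_j>) where u_j is the displayed integer vector. Then <v, e_j> = <v, u_j> / sqrt(<u_j, u_j>), so |<v, e_j>|^2 = <v, u_j>^2 / <u_j, u_j>.
Coefficients: <v, e_1> = -1/sqrt(3), <v, e_2> = -2/sqrt(6).
Square and sum: Σ |<v, e_j>|^2 = 1.
Compute ||v||^2 = v·v = 19.
Deficit = 19 − 1 = 18 ≥ 0, confirming Bessel's inequality. (The deficit equals ||v − Σ <v,e_j> e_j||^2, the squared distance from v to span{e_j}.)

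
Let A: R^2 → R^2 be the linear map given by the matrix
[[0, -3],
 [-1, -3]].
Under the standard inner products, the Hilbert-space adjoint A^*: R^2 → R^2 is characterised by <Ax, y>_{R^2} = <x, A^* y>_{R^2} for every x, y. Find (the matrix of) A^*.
A^* = A^T =
[[0, -1],
 [-3, -3]]

For real matrices with standard dot products, the defining identity <Ax, y> = <x, A^* y> gives (Ax)^T y = x^T (A^*) y, i.e. x^T A^T y = x^T (A^*) y. Since this holds for all x, y, we must have A^* = A^T. Therefore
A^* =
[[0, -1],
 [-3, -3]].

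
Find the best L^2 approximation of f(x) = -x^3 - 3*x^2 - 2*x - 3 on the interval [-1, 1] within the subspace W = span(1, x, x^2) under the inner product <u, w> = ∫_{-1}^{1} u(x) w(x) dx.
g(x) = -3*x^2 - 13*x/5 - 3

The best approximation g ∈ W is the orthogonal projection of f onto W. Writing g = a_0 + a_1 x + a_2 x^2, the coefficients solve the normal equations G · a = b where
  G_{ij} = <φ_i, φ_j> and b_i = <f, φ_i>, with φ_0 = 1, φ_1 = x, φ_2 = x^2.
G =
  [2, 0, 2/3]
  [0, 2/3, 0]
  [2/3, 0, 2/5],
b = (-8, -26/15, -16/5).
Solving gives a_0 = -3, a_1 = -13/5, a_2 = -3, so
  g(x) = -3*x^2 - 13*x/5 - 3.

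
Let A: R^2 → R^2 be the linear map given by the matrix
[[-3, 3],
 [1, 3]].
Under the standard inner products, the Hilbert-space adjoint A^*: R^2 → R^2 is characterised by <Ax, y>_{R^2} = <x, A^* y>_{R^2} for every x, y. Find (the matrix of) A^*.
A^* = A^T =
[[-3, 1],
 [3, 3]]

For real matrices with standard dot products, the defining identity <Ax, y> = <x, A^* y> gives (Ax)^T y = x^T (A^*) y, i.e. x^T A^T y = x^T (A^*) y. Since this holds for all x, y, we must have A^* = A^T. Therefore
A^* =
[[-3, 1],
 [3, 3]].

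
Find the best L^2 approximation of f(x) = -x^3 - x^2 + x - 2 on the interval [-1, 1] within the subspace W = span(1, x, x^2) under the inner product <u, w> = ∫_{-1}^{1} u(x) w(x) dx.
g(x) = -x^2 + 2*x/5 - 2

The best approximation g ∈ W is the orthogonal projection of f onto W. Writing g = a_0 + a_1 x + a_2 x^2, the coefficients solve the normal equations G · a = b where
  G_{ij} = <φ_i, φ_j> and b_i = <f, φ_i>, with φ_0 = 1, φ_1 = x, φ_2 = x^2.
G =
  [2, 0, 2/3]
  [0, 2/3, 0]
  [2/3, 0, 2/5],
b = (-14/3, 4/15, -26/15).
Solving gives a_0 = -2, a_1 = 2/5, a_2 = -1, so
  g(x) = -x^2 + 2*x/5 - 2.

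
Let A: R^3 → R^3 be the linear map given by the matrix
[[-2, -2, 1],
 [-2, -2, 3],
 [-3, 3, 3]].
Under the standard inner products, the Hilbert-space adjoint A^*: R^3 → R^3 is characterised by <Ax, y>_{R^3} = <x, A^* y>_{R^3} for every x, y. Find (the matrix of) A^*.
A^* = A^T =
[[-2, -2, -3],
 [-2, -2, 3],
 [1, 3, 3]]

For real matrices with standard dot products, the defining identity <Ax, y> = <x, A^* y> gives (Ax)^T y = x^T (A^*) y, i.e. x^T A^T y = x^T (A^*) y. Since this holds for all x, y, we must have A^* = A^T. Therefore
A^* =
[[-2, -2, -3],
 [-2, -2, 3],
 [1, 3, 3]].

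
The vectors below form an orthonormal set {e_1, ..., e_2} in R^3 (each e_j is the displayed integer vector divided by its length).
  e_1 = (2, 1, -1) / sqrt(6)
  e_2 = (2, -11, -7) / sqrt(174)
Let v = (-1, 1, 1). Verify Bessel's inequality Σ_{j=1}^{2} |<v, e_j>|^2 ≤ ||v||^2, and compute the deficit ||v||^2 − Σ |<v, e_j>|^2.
Σ |<v, e_j>|^2 = 86/29; ||v||^2 = 3; deficit = 1/29

Write each e_j = u_j / sqrt(<u_j, u_j>) where u_j is the displayed integer vector. Then <v, e_j> = <v, u_j> / sqrt(<u_j, u_j>), so |<v, e_j>|^2 = <v, u_j>^2 / <u_j, u_j>.
Coefficients: <v, e_1> = -2/sqrt(6), <v, e_2> = -20/sqrt(174).
Square and sum: Σ |<v, e_j>|^2 = 86/29.
Compute ||v||^2 = v·v = 3.
Deficit = 3 − 86/29 = 1/29 ≥ 0, confirming Bessel's inequality. (The deficit equals ||v − Σ <v,e_j> e_j||^2, the squared distance from v to span{e_j}.)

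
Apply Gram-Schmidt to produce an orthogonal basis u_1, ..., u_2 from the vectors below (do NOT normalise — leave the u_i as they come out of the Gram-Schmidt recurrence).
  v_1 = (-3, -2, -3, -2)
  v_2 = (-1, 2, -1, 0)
Orthogonal basis:
  u_1 = (-3, -2, -3, -2)
  u_2 = (-10/13, 28/13, -10/13, 2/13)

Apply the Gram-Schmidt recurrence
  u_1 = v_1
  u_i = v_i − Σ_{j<i} ((v_i · u_j) / (u_j · u_j)) · u_j.

Step by step this gives:
  u_1 = (-3, -2, -3, -2)
  u_2 = (-10/13, 28/13, -10/13, 2/13)

Orthogonality check:
  u_2 · u_1 = 0 (should be 0)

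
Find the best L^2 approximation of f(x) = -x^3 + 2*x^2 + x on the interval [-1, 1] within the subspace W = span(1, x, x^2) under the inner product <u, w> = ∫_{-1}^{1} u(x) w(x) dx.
g(x) = 2*x^2 + 2*x/5

The best approximation g ∈ W is the orthogonal projection of f onto W. Writing g = a_0 + a_1 x + a_2 x^2, the coefficients solve the normal equations G · a = b where
  G_{ij} = <φ_i, φ_j> and b_i = <f, φ_i>, with φ_0 = 1, φ_1 = x, φ_2 = x^2.
G =
  [2, 0, 2/3]
  [0, 2/3, 0]
  [2/3, 0, 2/5],
b = (4/3, 4/15, 4/5).
Solving gives a_0 = 0, a_1 = 2/5, a_2 = 2, so
  g(x) = 2*x^2 + 2*x/5.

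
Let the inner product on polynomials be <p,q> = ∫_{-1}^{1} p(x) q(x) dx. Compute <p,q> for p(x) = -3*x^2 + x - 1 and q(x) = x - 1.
<p,q> = 14/3

Expand the product: p(x)·q(x) = -3*x^3 + 4*x^2 - 2*x + 1.
∫_{-1}^{1} of each monomial x^k gives [2/(k+1) if k even, 0 if k odd]. Integrating term-by-term (or equivalently evaluating the antiderivative F(x) = -3*x^4/4 + 4*x^3/3 - x^2 + x at the endpoints):
  F(1) − F(−1) = 7/12 − (-49/12) = 14/3.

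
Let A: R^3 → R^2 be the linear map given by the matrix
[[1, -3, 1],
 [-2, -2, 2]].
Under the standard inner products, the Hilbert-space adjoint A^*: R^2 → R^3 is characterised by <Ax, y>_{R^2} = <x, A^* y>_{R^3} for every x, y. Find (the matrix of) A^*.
A^* = A^T =
[[1, -2],
 [-3, -2],
 [1, 2]]

For real matrices with standard dot products, the defining identity <Ax, y> = <x, A^* y> gives (Ax)^T y = x^T (A^*) y, i.e. x^T A^T y = x^T (A^*) y. Since this holds for all x, y, we must have A^* = A^T. Therefore
A^* =
[[1, -2],
 [-3, -2],
 [1, 2]].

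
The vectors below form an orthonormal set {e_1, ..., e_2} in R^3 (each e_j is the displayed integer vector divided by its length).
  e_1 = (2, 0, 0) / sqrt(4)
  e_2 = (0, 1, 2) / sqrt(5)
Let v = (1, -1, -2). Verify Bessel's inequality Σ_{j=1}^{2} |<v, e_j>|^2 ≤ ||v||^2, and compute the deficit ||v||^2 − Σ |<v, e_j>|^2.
Σ |<v, e_j>|^2 = 6; ||v||^2 = 6; deficit = 0

Write each e_j = u_j / sqrt(<u_j, u_j>) where u_j is the displayed integer vector. Then <v, e_j> = <v, u_j> / sqrt(<u_j, u_j>), so |<v, e_j>|^2 = <v, u_j>^2 / <u_j, u_j>.
Coefficients: <v, e_1> = 2/sqrt(4), <v, e_2> = -5/sqrt(5).
Square and sum: Σ |<v, e_j>|^2 = 6.
Compute ||v||^2 = v·v = 6.
Deficit = 6 − 6 = 0 ≥ 0, confirming Bessel's inequality. (The deficit equals ||v − Σ <v,e_j> e_j||^2, the squared distance from v to span{e_j}.)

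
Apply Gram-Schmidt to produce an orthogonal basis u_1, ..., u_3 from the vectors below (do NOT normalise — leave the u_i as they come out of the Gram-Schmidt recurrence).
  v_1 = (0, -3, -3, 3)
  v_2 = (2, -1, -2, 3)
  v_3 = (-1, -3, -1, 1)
Orthogonal basis:
  u_1 = (0, -3, -3, 3)
  u_2 = (2, 1, 0, 1)
  u_3 = (1/3, -2/3, 2/3, 0)

Apply the Gram-Schmidt recurrence
  u_1 = v_1
  u_i = v_i − Σ_{j<i} ((v_i · u_j) / (u_j · u_j)) · u_j.

Step by step this gives:
  u_1 = (0, -3, -3, 3)
  u_2 = (2, 1, 0, 1)
  u_3 = (1/3, -2/3, 2/3, 0)

Orthogonality check:
  u_2 · u_1 = 0 (should be 0)
  u_3 · u_1 = 0 (should be 0)
  u_3 · u_2 = 0 (should be 0)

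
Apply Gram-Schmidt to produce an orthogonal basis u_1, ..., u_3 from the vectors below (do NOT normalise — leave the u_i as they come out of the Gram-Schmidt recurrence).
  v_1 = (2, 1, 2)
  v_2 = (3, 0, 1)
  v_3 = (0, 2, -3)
Orthogonal basis:
  u_1 = (2, 1, 2)
  u_2 = (11/9, -8/9, -7/9)
  u_3 = (17/26, 34/13, -51/26)

Apply the Gram-Schmidt recurrence
  u_1 = v_1
  u_i = v_i − Σ_{j<i} ((v_i · u_j) / (u_j · u_j)) · u_j.

Step by step this gives:
  u_1 = (2, 1, 2)
  u_2 = (11/9, -8/9, -7/9)
  u_3 = (17/26, 34/13, -51/26)

Orthogonality check:
  u_2 · u_1 = 0 (should be 0)
  u_3 · u_1 = 0 (should be 0)
  u_3 · u_2 = 0 (should be 0)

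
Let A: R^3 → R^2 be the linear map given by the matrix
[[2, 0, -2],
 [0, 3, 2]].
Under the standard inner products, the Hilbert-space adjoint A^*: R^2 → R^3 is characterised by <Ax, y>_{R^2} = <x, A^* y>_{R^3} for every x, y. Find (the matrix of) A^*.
A^* = A^T =
[[2, 0],
 [0, 3],
 [-2, 2]]

For real matrices with standard dot products, the defining identity <Ax, y> = <x, A^* y> gives (Ax)^T y = x^T (A^*) y, i.e. x^T A^T y = x^T (A^*) y. Since this holds for all x, y, we must have A^* = A^T. Therefore
A^* =
[[2, 0],
 [0, 3],
 [-2, 2]].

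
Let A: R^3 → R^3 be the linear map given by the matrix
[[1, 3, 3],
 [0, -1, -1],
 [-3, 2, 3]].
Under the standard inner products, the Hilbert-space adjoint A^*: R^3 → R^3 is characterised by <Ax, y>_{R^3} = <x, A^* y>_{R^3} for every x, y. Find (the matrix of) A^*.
A^* = A^T =
[[1, 0, -3],
 [3, -1, 2],
 [3, -1, 3]]

For real matrices with standard dot products, the defining identity <Ax, y> = <x, A^* y> gives (Ax)^T y = x^T (A^*) y, i.e. x^T A^T y = x^T (A^*) y. Since this holds for all x, y, we must have A^* = A^T. Therefore
A^* =
[[1, 0, -3],
 [3, -1, 2],
 [3, -1, 3]].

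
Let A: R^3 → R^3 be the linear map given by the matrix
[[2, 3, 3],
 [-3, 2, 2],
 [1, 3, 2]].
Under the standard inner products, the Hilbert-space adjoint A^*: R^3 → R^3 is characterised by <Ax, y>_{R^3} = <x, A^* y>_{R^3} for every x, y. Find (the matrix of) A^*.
A^* = A^T =
[[2, -3, 1],
 [3, 2, 3],
 [3, 2, 2]]

For real matrices with standard dot products, the defining identity <Ax, y> = <x, A^* y> gives (Ax)^T y = x^T (A^*) y, i.e. x^T A^T y = x^T (A^*) y. Since this holds for all x, y, we must have A^* = A^T. Therefore
A^* =
[[2, -3, 1],
 [3, 2, 3],
 [3, 2, 2]].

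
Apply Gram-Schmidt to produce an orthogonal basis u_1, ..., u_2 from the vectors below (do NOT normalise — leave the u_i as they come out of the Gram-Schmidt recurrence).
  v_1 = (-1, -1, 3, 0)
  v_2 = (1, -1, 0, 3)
Orthogonal basis:
  u_1 = (-1, -1, 3, 0)
  u_2 = (1, -1, 0, 3)

Apply the Gram-Schmidt recurrence
  u_1 = v_1
  u_i = v_i − Σ_{j<i} ((v_i · u_j) / (u_j · u_j)) · u_j.

Step by step this gives:
  u_1 = (-1, -1, 3, 0)
  u_2 = (1, -1, 0, 3)

Orthogonality check:
  u_2 · u_1 = 0 (should be 0)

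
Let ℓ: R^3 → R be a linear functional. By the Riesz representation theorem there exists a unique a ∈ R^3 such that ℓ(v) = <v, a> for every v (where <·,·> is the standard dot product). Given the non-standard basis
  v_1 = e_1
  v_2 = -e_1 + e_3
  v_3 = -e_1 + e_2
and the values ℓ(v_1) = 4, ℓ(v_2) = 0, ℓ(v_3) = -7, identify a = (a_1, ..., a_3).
a = (4, -3, 4)

Write a = (a_1, ..., a_3) in the standard basis. For each basis vector v_i, ℓ(v_i) = <v_i, a> is a linear equation in the a_j's. Collect the n equations into a matrix system V a = ℓ, where row i of V is v_i (expressed in the standard basis). Since V is invertible (lower-triangular with 1s on the diagonal, up to permutation), solve by back-substitution:
  V =
[[1, 0, 0],
 [-1, 0, 1],
 [-1, 1, 0]]
  V a = (4, 0, -7)
Solving gives a = (4, -3, 4).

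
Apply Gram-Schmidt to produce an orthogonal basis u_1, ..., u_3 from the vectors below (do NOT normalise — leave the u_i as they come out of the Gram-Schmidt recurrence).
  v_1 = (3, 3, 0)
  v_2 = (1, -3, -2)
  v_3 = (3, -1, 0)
Orthogonal basis:
  u_1 = (3, 3, 0)
  u_2 = (2, -2, -2)
  u_3 = (2/3, -2/3, 4/3)

Apply the Gram-Schmidt recurrence
  u_1 = v_1
  u_i = v_i − Σ_{j<i} ((v_i · u_j) / (u_j · u_j)) · u_j.

Step by step this gives:
  u_1 = (3, 3, 0)
  u_2 = (2, -2, -2)
  u_3 = (2/3, -2/3, 4/3)

Orthogonality check:
  u_2 · u_1 = 0 (should be 0)
  u_3 · u_1 = 0 (should be 0)
  u_3 · u_2 = 0 (should be 0)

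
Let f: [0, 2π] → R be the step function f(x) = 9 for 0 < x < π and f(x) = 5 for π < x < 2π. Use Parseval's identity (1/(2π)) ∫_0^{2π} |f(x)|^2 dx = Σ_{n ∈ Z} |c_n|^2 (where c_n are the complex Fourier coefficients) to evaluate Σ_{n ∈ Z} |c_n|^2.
Σ |c_n|^2 = 53

Parseval equates the L^2 energy of f (normalised by 1/(2π)) with the ℓ^2 sum of its Fourier coefficients: (1/(2π)) ∫_0^{2π} |f|^2 = Σ |c_n|^2.
Compute the left side: (1/(2π)) [∫_0^π 9^2 dx + ∫_π^{2π} 5^2 dx] = (1/(2π)) · (81π + 25π) = (81 + 25)/2 = 53.
So Σ_{n ∈ Z} |c_n|^2 = 53.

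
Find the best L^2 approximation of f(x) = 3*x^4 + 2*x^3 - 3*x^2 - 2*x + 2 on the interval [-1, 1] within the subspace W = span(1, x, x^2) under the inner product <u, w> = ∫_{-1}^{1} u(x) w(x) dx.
g(x) = -3*x^2/7 - 4*x/5 + 61/35

The best approximation g ∈ W is the orthogonal projection of f onto W. Writing g = a_0 + a_1 x + a_2 x^2, the coefficients solve the normal equations G · a = b where
  G_{ij} = <φ_i, φ_j> and b_i = <f, φ_i>, with φ_0 = 1, φ_1 = x, φ_2 = x^2.
G =
  [2, 0, 2/3]
  [0, 2/3, 0]
  [2/3, 0, 2/5],
b = (16/5, -8/15, 104/105).
Solving gives a_0 = 61/35, a_1 = -4/5, a_2 = -3/7, so
  g(x) = -3*x^2/7 - 4*x/5 + 61/35.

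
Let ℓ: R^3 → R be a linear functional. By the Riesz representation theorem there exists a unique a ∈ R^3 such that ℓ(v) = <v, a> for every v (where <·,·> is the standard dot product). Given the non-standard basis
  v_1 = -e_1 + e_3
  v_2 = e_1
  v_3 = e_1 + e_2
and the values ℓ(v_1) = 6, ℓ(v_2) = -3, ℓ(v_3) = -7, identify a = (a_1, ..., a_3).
a = (-3, -4, 3)

Write a = (a_1, ..., a_3) in the standard basis. For each basis vector v_i, ℓ(v_i) = <v_i, a> is a linear equation in the a_j's. Collect the n equations into a matrix system V a = ℓ, where row i of V is v_i (expressed in the standard basis). Since V is invertible (lower-triangular with 1s on the diagonal, up to permutation), solve by back-substitution:
  V =
[[-1, 0, 1],
 [1, 0, 0],
 [1, 1, 0]]
  V a = (6, -3, -7)
Solving gives a = (-3, -4, 3).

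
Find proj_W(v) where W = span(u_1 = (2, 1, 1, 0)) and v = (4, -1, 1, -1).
proj_W(v) = (8/3, 4/3, 4/3, 0)

Set up U = [u_1 | ... | u_1] ∈ R^(4×1). The projector onto W = col(U) is P = U (U^T U)^(-1) U^T.
Compute U^T U =
  [6],
and U^T v = (8).
Solve U^T U · c = U^T v for the coefficients: c = (4/3). The projection is proj_W(v) = U c.
Check: (v - proj_W(v)) · u_1 = 0  (should be 0).
Result: proj_W(v) = (8/3, 4/3, 4/3, 0).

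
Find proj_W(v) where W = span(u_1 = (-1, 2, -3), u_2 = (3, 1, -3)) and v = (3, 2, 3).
proj_W(v) = (222/101, -122/101, 114/101)

Set up U = [u_1 | ... | u_2] ∈ R^(3×2). The projector onto W = col(U) is P = U (U^T U)^(-1) U^T.
Compute U^T U =
  [14, 8]
  [8, 19],
and U^T v = (-8, 2).
Solve U^T U · c = U^T v for the coefficients: c = (-84/101, 46/101). The projection is proj_W(v) = U c.
Check: (v - proj_W(v)) · u_1 = 0  (should be 0).
Check: (v - proj_W(v)) · u_2 = 0  (should be 0).
Result: proj_W(v) = (222/101, -122/101, 114/101).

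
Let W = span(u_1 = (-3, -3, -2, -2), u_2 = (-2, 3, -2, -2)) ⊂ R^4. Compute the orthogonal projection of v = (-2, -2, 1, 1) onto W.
proj_W(v) = (-202/521, -1182/521, -4/521, -4/521)

Set up U = [u_1 | ... | u_2] ∈ R^(4×2). The projector onto W = col(U) is P = U (U^T U)^(-1) U^T.
Compute U^T U =
  [26, 5]
  [5, 21],
and U^T v = (8, -6).
Solve U^T U · c = U^T v for the coefficients: c = (198/521, -196/521). The projection is proj_W(v) = U c.
Check: (v - proj_W(v)) · u_1 = 0  (should be 0).
Check: (v - proj_W(v)) · u_2 = 0  (should be 0).
Result: proj_W(v) = (-202/521, -1182/521, -4/521, -4/521).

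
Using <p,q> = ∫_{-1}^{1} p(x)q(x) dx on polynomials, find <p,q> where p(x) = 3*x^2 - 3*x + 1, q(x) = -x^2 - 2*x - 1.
<p,q> = -28/15

Expand the product: p(x)·q(x) = -3*x^4 - 3*x^3 + 2*x^2 + x - 1.
∫_{-1}^{1} of each monomial x^k gives [2/(k+1) if k even, 0 if k odd]. Integrating term-by-term (or equivalently evaluating the antiderivative F(x) = -3*x^5/5 - 3*x^4/4 + 2*x^3/3 + x^2/2 - x at the endpoints):
  F(1) − F(−1) = -71/60 − (41/60) = -28/15.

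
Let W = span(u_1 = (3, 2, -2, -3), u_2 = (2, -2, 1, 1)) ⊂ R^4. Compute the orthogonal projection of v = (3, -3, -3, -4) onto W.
proj_W(v) = (1061/251, 64/251, -257/251, -482/251)

Set up U = [u_1 | ... | u_2] ∈ R^(4×2). The projector onto W = col(U) is P = U (U^T U)^(-1) U^T.
Compute U^T U =
  [26, -3]
  [-3, 10],
and U^T v = (21, 5).
Solve U^T U · c = U^T v for the coefficients: c = (225/251, 193/251). The projection is proj_W(v) = U c.
Check: (v - proj_W(v)) · u_1 = 0  (should be 0).
Check: (v - proj_W(v)) · u_2 = 0  (should be 0).
Result: proj_W(v) = (1061/251, 64/251, -257/251, -482/251).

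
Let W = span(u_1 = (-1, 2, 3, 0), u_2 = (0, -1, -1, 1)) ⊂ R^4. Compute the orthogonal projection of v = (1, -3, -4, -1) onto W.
proj_W(v) = (27/17, -43/17, -70/17, -11/17)

Set up U = [u_1 | ... | u_2] ∈ R^(4×2). The projector onto W = col(U) is P = U (U^T U)^(-1) U^T.
Compute U^T U =
  [14, -5]
  [-5, 3],
and U^T v = (-19, 6).
Solve U^T U · c = U^T v for the coefficients: c = (-27/17, -11/17). The projection is proj_W(v) = U c.
Check: (v - proj_W(v)) · u_1 = 0  (should be 0).
Check: (v - proj_W(v)) · u_2 = 0  (should be 0).
Result: proj_W(v) = (27/17, -43/17, -70/17, -11/17).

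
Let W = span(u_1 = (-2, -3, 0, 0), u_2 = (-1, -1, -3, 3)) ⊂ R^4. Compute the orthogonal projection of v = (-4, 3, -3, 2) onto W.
proj_W(v) = (-13/235, 87/235, -639/235, 639/235)

Set up U = [u_1 | ... | u_2] ∈ R^(4×2). The projector onto W = col(U) is P = U (U^T U)^(-1) U^T.
Compute U^T U =
  [13, 5]
  [5, 20],
and U^T v = (-1, 16).
Solve U^T U · c = U^T v for the coefficients: c = (-20/47, 213/235). The projection is proj_W(v) = U c.
Check: (v - proj_W(v)) · u_1 = 0  (should be 0).
Check: (v - proj_W(v)) · u_2 = 0  (should be 0).
Result: proj_W(v) = (-13/235, 87/235, -639/235, 639/235).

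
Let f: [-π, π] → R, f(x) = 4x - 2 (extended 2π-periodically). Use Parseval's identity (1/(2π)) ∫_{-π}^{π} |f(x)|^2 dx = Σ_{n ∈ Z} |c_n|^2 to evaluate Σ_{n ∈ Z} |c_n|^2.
Σ |c_n|^2 = 16π^2/3 + 4

Expand and integrate term by term over [-π, π]:
  ∫ (4x)^2 dx = 16·(2π^3/3); ∫ 2·4·(-2)·x dx = 0 (odd integrand); ∫ (-2)^2 dx = 4·2π.
So (1/(2π)) ∫_{-π}^{π} (4x - 2)^2 dx = 16π^2/3 + 4 = 16π^2/3 + 4.
Parseval ⇒ Σ |c_n|^2 = 16π^2/3 + 4.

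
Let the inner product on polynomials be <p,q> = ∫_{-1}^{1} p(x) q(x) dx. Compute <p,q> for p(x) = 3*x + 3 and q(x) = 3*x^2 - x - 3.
<p,q> = -14

Expand the product: p(x)·q(x) = 9*x^3 + 6*x^2 - 12*x - 9.
∫_{-1}^{1} of each monomial x^k gives [2/(k+1) if k even, 0 if k odd]. Integrating term-by-term (or equivalently evaluating the antiderivative F(x) = 9*x^4/4 + 2*x^3 - 6*x^2 - 9*x at the endpoints):
  F(1) − F(−1) = -43/4 − (13/4) = -14.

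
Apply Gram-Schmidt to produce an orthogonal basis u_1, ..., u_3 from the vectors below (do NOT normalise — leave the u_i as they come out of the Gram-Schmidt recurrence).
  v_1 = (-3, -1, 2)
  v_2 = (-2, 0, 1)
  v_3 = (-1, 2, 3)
Orthogonal basis:
  u_1 = (-3, -1, 2)
  u_2 = (-2/7, 4/7, -1/7)
  u_3 = (7/6, 7/6, 7/3)

Apply the Gram-Schmidt recurrence
  u_1 = v_1
  u_i = v_i − Σ_{j<i} ((v_i · u_j) / (u_j · u_j)) · u_j.

Step by step this gives:
  u_1 = (-3, -1, 2)
  u_2 = (-2/7, 4/7, -1/7)
  u_3 = (7/6, 7/6, 7/3)

Orthogonality check:
  u_2 · u_1 = 0 (should be 0)
  u_3 · u_1 = 0 (should be 0)
  u_3 · u_2 = 0 (should be 0)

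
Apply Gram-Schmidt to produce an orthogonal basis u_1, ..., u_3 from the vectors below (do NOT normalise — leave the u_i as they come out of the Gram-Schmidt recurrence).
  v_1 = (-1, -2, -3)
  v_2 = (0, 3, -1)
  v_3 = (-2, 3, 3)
Orthogonal basis:
  u_1 = (-1, -2, -3)
  u_2 = (-3/14, 18/7, -23/14)
  u_3 = (-374/131, 34/131, 102/131)

Apply the Gram-Schmidt recurrence
  u_1 = v_1
  u_i = v_i − Σ_{j<i} ((v_i · u_j) / (u_j · u_j)) · u_j.

Step by step this gives:
  u_1 = (-1, -2, -3)
  u_2 = (-3/14, 18/7, -23/14)
  u_3 = (-374/131, 34/131, 102/131)

Orthogonality check:
  u_2 · u_1 = 0 (should be 0)
  u_3 · u_1 = 0 (should be 0)
  u_3 · u_2 = 0 (should be 0)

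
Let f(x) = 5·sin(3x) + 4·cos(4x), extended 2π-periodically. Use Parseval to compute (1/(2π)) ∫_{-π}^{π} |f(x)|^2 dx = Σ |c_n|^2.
Σ |c_n|^2 = 41/2

Expand |f|^2 and use orthogonality of {sin(nx), cos(mx)} on [-π, π]:
  ∫_{-π}^{π} sin(nx)^2 dx = π, ∫ cos(mx)^2 dx = π, and cross terms integrate to 0.
So ∫_{-π}^{π} f(x)^2 dx = 5^2 · π + 4^2 · π = (25 + 16)π.
Divide by 2π: (25 + 16)/2 = 41/2.
By Parseval, this equals Σ |c_n|^2.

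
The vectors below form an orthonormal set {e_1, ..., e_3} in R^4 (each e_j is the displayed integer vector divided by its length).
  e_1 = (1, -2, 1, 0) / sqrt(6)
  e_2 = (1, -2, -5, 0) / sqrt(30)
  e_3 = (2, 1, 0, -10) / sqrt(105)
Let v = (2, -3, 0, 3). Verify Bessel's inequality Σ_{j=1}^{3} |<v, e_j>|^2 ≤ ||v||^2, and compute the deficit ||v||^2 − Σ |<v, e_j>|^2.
Σ |<v, e_j>|^2 = 437/21; ||v||^2 = 22; deficit = 25/21

Write each e_j = u_j / sqrt(<u_j, u_j>) where u_j is the displayed integer vector. Then <v, e_j> = <v, u_j> / sqrt(<u_j, u_j>), so |<v, e_j>|^2 = <v, u_j>^2 / <u_j, u_j>.
Coefficients: <v, e_1> = 8/sqrt(6), <v, e_2> = 8/sqrt(30), <v, e_3> = -29/sqrt(105).
Square and sum: Σ |<v, e_j>|^2 = 437/21.
Compute ||v||^2 = v·v = 22.
Deficit = 22 − 437/21 = 25/21 ≥ 0, confirming Bessel's inequality. (The deficit equals ||v − Σ <v,e_j> e_j||^2, the squared distance from v to span{e_j}.)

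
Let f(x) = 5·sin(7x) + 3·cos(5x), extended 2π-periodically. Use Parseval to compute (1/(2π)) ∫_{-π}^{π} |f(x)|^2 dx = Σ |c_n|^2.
Σ |c_n|^2 = 17

Expand |f|^2 and use orthogonality of {sin(nx), cos(mx)} on [-π, π]:
  ∫_{-π}^{π} sin(nx)^2 dx = π, ∫ cos(mx)^2 dx = π, and cross terms integrate to 0.
So ∫_{-π}^{π} f(x)^2 dx = 5^2 · π + 3^2 · π = (25 + 9)π.
Divide by 2π: (25 + 9)/2 = 17.
By Parseval, this equals Σ |c_n|^2.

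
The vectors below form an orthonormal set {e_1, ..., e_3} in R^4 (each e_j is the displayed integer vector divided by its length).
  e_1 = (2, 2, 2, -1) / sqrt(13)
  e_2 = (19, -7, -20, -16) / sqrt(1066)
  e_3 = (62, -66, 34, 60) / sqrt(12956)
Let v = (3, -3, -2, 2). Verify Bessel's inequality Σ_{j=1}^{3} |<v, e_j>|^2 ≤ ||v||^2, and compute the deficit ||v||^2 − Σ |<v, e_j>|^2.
Σ |<v, e_j>|^2 = 1926/79; ||v||^2 = 26; deficit = 128/79

Write each e_j = u_j / sqrt(<u_j, u_j>) where u_j is the displayed integer vector. Then <v, e_j> = <v, u_j> / sqrt(<u_j, u_j>), so |<v, e_j>|^2 = <v, u_j>^2 / <u_j, u_j>.
Coefficients: <v, e_1> = -6/sqrt(13), <v, e_2> = 86/sqrt(1066), <v, e_3> = 436/sqrt(12956).
Square and sum: Σ |<v, e_j>|^2 = 1926/79.
Compute ||v||^2 = v·v = 26.
Deficit = 26 − 1926/79 = 128/79 ≥ 0, confirming Bessel's inequality. (The deficit equals ||v − Σ <v,e_j> e_j||^2, the squared distance from v to span{e_j}.)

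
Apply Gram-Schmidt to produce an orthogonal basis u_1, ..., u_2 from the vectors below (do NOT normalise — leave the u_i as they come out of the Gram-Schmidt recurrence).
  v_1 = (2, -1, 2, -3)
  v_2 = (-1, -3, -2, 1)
Orthogonal basis:
  u_1 = (2, -1, 2, -3)
  u_2 = (-1/3, -10/3, -4/3, 0)

Apply the Gram-Schmidt recurrence
  u_1 = v_1
  u_i = v_i − Σ_{j<i} ((v_i · u_j) / (u_j · u_j)) · u_j.

Step by step this gives:
  u_1 = (2, -1, 2, -3)
  u_2 = (-1/3, -10/3, -4/3, 0)

Orthogonality check:
  u_2 · u_1 = 0 (should be 0)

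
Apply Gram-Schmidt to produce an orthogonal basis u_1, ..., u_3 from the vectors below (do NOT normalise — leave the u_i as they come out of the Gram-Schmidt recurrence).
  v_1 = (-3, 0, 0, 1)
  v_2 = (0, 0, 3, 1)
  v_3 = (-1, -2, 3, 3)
Orthogonal basis:
  u_1 = (-3, 0, 0, 1)
  u_2 = (3/10, 0, 3, 9/10)
  u_3 = (5/11, -2, -5/11, 15/11)

Apply the Gram-Schmidt recurrence
  u_1 = v_1
  u_i = v_i − Σ_{j<i} ((v_i · u_j) / (u_j · u_j)) · u_j.

Step by step this gives:
  u_1 = (-3, 0, 0, 1)
  u_2 = (3/10, 0, 3, 9/10)
  u_3 = (5/11, -2, -5/11, 15/11)

Orthogonality check:
  u_2 · u_1 = 0 (should be 0)
  u_3 · u_1 = 0 (should be 0)
  u_3 · u_2 = 0 (should be 0)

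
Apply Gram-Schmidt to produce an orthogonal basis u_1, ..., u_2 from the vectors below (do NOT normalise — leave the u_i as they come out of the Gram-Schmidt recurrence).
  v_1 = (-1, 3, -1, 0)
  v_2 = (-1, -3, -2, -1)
Orthogonal basis:
  u_1 = (-1, 3, -1, 0)
  u_2 = (-17/11, -15/11, -28/11, -1)

Apply the Gram-Schmidt recurrence
  u_1 = v_1
  u_i = v_i − Σ_{j<i} ((v_i · u_j) / (u_j · u_j)) · u_j.

Step by step this gives:
  u_1 = (-1, 3, -1, 0)
  u_2 = (-17/11, -15/11, -28/11, -1)

Orthogonality check:
  u_2 · u_1 = 0 (should be 0)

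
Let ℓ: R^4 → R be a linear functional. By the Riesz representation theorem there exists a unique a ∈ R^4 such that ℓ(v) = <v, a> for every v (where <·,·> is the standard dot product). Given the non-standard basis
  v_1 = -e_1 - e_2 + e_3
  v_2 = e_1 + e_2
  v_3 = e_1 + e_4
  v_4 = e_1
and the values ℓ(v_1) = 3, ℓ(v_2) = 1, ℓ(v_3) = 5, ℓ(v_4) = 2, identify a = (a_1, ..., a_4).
a = (2, -1, 4, 3)

Write a = (a_1, ..., a_4) in the standard basis. For each basis vector v_i, ℓ(v_i) = <v_i, a> is a linear equation in the a_j's. Collect the n equations into a matrix system V a = ℓ, where row i of V is v_i (expressed in the standard basis). Since V is invertible (lower-triangular with 1s on the diagonal, up to permutation), solve by back-substitution:
  V =
[[-1, -1, 1, 0],
 [1, 1, 0, 0],
 [1, 0, 0, 1],
 [1, 0, 0, 0]]
  V a = (3, 1, 5, 2)
Solving gives a = (2, -1, 4, 3).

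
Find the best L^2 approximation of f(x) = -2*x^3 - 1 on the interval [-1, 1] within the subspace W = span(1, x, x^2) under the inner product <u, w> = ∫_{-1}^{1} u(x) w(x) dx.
g(x) = -6*x/5 - 1

The best approximation g ∈ W is the orthogonal projection of f onto W. Writing g = a_0 + a_1 x + a_2 x^2, the coefficients solve the normal equations G · a = b where
  G_{ij} = <φ_i, φ_j> and b_i = <f, φ_i>, with φ_0 = 1, φ_1 = x, φ_2 = x^2.
G =
  [2, 0, 2/3]
  [0, 2/3, 0]
  [2/3, 0, 2/5],
b = (-2, -4/5, -2/3).
Solving gives a_0 = -1, a_1 = -6/5, a_2 = 0, so
  g(x) = -6*x/5 - 1.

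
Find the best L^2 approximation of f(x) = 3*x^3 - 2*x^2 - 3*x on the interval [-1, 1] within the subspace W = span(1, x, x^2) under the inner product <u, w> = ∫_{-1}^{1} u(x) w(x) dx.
g(x) = -2*x^2 - 6*x/5

The best approximation g ∈ W is the orthogonal projection of f onto W. Writing g = a_0 + a_1 x + a_2 x^2, the coefficients solve the normal equations G · a = b where
  G_{ij} = <φ_i, φ_j> and b_i = <f, φ_i>, with φ_0 = 1, φ_1 = x, φ_2 = x^2.
G =
  [2, 0, 2/3]
  [0, 2/3, 0]
  [2/3, 0, 2/5],
b = (-4/3, -4/5, -4/5).
Solving gives a_0 = 0, a_1 = -6/5, a_2 = -2, so
  g(x) = -2*x^2 - 6*x/5.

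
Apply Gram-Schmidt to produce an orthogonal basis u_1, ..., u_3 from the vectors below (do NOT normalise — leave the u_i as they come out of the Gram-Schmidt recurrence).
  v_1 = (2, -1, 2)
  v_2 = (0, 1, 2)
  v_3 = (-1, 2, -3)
Orthogonal basis:
  u_1 = (2, -1, 2)
  u_2 = (-2/3, 4/3, 4/3)
  u_3 = (10/9, 10/9, -5/9)

Apply the Gram-Schmidt recurrence
  u_1 = v_1
  u_i = v_i − Σ_{j<i} ((v_i · u_j) / (u_j · u_j)) · u_j.

Step by step this gives:
  u_1 = (2, -1, 2)
  u_2 = (-2/3, 4/3, 4/3)
  u_3 = (10/9, 10/9, -5/9)

Orthogonality check:
  u_2 · u_1 = 0 (should be 0)
  u_3 · u_1 = 0 (should be 0)
  u_3 · u_2 = 0 (should be 0)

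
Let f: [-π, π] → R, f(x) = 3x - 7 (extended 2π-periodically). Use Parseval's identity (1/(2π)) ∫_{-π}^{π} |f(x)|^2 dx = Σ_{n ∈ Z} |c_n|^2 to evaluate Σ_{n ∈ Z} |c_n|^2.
Σ |c_n|^2 = 3π^2 + 49

Expand and integrate term by term over [-π, π]:
  ∫ (3x)^2 dx = 9·(2π^3/3); ∫ 2·3·(-7)·x dx = 0 (odd integrand); ∫ (-7)^2 dx = 49·2π.
So (1/(2π)) ∫_{-π}^{π} (3x - 7)^2 dx = 9π^2/3 + 49 = 3π^2 + 49.
Parseval ⇒ Σ |c_n|^2 = 3π^2 + 49.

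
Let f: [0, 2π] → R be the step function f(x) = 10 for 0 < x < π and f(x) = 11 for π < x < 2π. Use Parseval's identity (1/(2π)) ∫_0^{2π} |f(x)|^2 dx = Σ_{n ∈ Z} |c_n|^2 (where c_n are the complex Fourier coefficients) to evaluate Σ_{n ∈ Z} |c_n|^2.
Σ |c_n|^2 = 221/2

Parseval equates the L^2 energy of f (normalised by 1/(2π)) with the ℓ^2 sum of its Fourier coefficients: (1/(2π)) ∫_0^{2π} |f|^2 = Σ |c_n|^2.
Compute the left side: (1/(2π)) [∫_0^π 10^2 dx + ∫_π^{2π} 11^2 dx] = (1/(2π)) · (100π + 121π) = (100 + 121)/2 = 221/2.
So Σ_{n ∈ Z} |c_n|^2 = 221/2.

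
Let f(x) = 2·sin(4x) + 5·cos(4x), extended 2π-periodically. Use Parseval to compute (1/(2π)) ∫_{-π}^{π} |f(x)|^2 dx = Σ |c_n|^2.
Σ |c_n|^2 = 29/2

Expand |f|^2 and use orthogonality of {sin(nx), cos(mx)} on [-π, π]:
  ∫_{-π}^{π} sin(nx)^2 dx = π, ∫ cos(mx)^2 dx = π, and cross terms integrate to 0.
So ∫_{-π}^{π} f(x)^2 dx = 2^2 · π + 5^2 · π = (4 + 25)π.
Divide by 2π: (4 + 25)/2 = 29/2.
By Parseval, this equals Σ |c_n|^2.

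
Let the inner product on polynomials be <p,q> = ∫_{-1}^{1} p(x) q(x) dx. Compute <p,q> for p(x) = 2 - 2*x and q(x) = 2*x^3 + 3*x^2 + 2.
<p,q> = 52/5

Expand the product: p(x)·q(x) = -4*x^4 - 2*x^3 + 6*x^2 - 4*x + 4.
∫_{-1}^{1} of each monomial x^k gives [2/(k+1) if k even, 0 if k odd]. Integrating term-by-term (or equivalently evaluating the antiderivative F(x) = -4*x^5/5 - x^4/2 + 2*x^3 - 2*x^2 + 4*x at the endpoints):
  F(1) − F(−1) = 27/10 − (-77/10) = 52/5.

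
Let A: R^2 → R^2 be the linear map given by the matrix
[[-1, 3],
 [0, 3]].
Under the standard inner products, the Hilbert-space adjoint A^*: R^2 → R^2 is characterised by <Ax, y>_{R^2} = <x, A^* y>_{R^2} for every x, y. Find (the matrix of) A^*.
A^* = A^T =
[[-1, 0],
 [3, 3]]

For real matrices with standard dot products, the defining identity <Ax, y> = <x, A^* y> gives (Ax)^T y = x^T (A^*) y, i.e. x^T A^T y = x^T (A^*) y. Since this holds for all x, y, we must have A^* = A^T. Therefore
A^* =
[[-1, 0],
 [3, 3]].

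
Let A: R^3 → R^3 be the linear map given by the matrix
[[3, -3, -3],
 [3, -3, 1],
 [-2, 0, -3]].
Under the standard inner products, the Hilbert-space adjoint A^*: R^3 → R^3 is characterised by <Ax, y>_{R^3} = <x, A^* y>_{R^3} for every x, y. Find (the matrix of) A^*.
A^* = A^T =
[[3, 3, -2],
 [-3, -3, 0],
 [-3, 1, -3]]

For real matrices with standard dot products, the defining identity <Ax, y> = <x, A^* y> gives (Ax)^T y = x^T (A^*) y, i.e. x^T A^T y = x^T (A^*) y. Since this holds for all x, y, we must have A^* = A^T. Therefore
A^* =
[[3, 3, -2],
 [-3, -3, 0],
 [-3, 1, -3]].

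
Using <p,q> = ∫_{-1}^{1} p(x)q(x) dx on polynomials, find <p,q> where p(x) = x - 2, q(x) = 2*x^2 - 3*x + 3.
<p,q> = -50/3

Expand the product: p(x)·q(x) = 2*x^3 - 7*x^2 + 9*x - 6.
∫_{-1}^{1} of each monomial x^k gives [2/(k+1) if k even, 0 if k odd]. Integrating term-by-term (or equivalently evaluating the antiderivative F(x) = x^4/2 - 7*x^3/3 + 9*x^2/2 - 6*x at the endpoints):
  F(1) − F(−1) = -10/3 − (40/3) = -50/3.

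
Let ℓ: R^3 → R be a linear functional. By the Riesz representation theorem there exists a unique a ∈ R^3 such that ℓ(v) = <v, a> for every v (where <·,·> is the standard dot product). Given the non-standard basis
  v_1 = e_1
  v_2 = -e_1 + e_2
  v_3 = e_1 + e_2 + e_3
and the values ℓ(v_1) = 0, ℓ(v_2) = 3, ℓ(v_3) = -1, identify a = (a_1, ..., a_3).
a = (0, 3, -4)

Write a = (a_1, ..., a_3) in the standard basis. For each basis vector v_i, ℓ(v_i) = <v_i, a> is a linear equation in the a_j's. Collect the n equations into a matrix system V a = ℓ, where row i of V is v_i (expressed in the standard basis). Since V is invertible (lower-triangular with 1s on the diagonal, up to permutation), solve by back-substitution:
  V =
[[1, 0, 0],
 [-1, 1, 0],
 [1, 1, 1]]
  V a = (0, 3, -1)
Solving gives a = (0, 3, -4).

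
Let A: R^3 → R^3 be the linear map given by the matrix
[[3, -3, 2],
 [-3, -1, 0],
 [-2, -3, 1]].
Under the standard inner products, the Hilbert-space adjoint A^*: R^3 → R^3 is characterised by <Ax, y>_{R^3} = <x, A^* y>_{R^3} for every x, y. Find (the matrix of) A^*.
A^* = A^T =
[[3, -3, -2],
 [-3, -1, -3],
 [2, 0, 1]]

For real matrices with standard dot products, the defining identity <Ax, y> = <x, A^* y> gives (Ax)^T y = x^T (A^*) y, i.e. x^T A^T y = x^T (A^*) y. Since this holds for all x, y, we must have A^* = A^T. Therefore
A^* =
[[3, -3, -2],
 [-3, -1, -3],
 [2, 0, 1]].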